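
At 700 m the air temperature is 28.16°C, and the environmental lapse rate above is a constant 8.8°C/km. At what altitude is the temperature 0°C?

3900 m

Height above start = (28.16 − 0) / 8.8 = 3.2 km
Altitude = 700 m + 3200 m = 3900 m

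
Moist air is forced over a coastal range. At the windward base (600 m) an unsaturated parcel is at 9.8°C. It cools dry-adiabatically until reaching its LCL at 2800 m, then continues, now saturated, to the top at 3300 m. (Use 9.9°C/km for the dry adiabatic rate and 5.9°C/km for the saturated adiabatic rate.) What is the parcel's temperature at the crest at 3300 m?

-14.93°C

600–2800 m, dry: Δz = 2.2 km ⇒ ΔT = -21.78°C; T = -11.98°C
2800–3300 m, saturated: Δz = 0.5 km ⇒ ΔT = -2.95°C; T = -14.93°C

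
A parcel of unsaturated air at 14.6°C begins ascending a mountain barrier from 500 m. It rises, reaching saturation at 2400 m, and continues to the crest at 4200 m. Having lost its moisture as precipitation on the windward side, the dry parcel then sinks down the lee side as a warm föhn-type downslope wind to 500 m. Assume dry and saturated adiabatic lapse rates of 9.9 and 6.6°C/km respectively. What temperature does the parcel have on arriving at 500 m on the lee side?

20.54°C

Dry to 2400 m: -9.9 × 1.9 km = -18.81°C, so T = -4.21°C.
Saturated to 4200 m: -6.6 × 1.8 km = -11.88°C, so T = -16.09°C.
Dry descent to 500 m: +9.9 × 3.7 km = +36.63°C, so T = 20.54°C.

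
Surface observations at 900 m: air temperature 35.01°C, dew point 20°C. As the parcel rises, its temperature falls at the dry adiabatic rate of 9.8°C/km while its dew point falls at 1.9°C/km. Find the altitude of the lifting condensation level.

T and T_d converge at 9.8 − 1.9 = 7.9°C per km
Height above start = (35.01 − 20) / 7.9 = 1.9 km
LCL altitude = 900 m + 1900 m = 2800 m

2800 m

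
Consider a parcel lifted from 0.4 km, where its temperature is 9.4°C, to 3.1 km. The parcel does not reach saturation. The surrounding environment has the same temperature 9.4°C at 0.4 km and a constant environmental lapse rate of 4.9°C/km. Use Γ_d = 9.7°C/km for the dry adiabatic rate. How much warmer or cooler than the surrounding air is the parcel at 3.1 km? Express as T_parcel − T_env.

-12.96°C (parcel cooler than environment)

Parcel:
  400 → 3100 m (dry, 9.7°C/km): ΔT = -9.7 × 2.7 = -26.19°C → T = -16.79°C
Environment:
  400 → 3100 m (environment, 4.9°C/km): ΔT = -4.9 × 2.7 = -13.23°C → T = -3.83°C
T_parcel − T_env = -16.79 − (-3.83) = -12.96°C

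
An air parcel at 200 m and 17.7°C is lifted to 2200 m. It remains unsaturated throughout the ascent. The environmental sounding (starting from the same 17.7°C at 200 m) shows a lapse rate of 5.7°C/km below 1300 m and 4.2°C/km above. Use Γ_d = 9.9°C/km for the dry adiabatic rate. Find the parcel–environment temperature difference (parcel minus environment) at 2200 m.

-9.75°C (parcel cooler than environment)

Parcel:
  Dry to 2200 m: -9.9 × 2 km = -19.8°C, so T = -2.1°C.
Environment:
  Environment, lower layer to 1300 m: -5.7 × 1.1 km = -6.27°C, so T = 11.43°C.
  Environment, upper layer to 2200 m: -4.2 × 0.9 km = -3.78°C, so T = 7.65°C.
T_parcel − T_env = -2.1 − 7.65 = -9.75°C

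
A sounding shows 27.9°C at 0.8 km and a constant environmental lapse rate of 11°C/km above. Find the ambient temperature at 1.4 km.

Environmental to 1400 m: -11 × 0.6 km = -6.6°C, so T = 21.3°C.

21.3°C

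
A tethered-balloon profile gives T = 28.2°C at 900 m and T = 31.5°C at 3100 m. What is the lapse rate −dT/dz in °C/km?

-1.5°C/km

Γ = −ΔT/Δz = (28.2 − 31.5) / (3100 − 900) m
  = -3.3°C / 2.2 km = -1.5°C/km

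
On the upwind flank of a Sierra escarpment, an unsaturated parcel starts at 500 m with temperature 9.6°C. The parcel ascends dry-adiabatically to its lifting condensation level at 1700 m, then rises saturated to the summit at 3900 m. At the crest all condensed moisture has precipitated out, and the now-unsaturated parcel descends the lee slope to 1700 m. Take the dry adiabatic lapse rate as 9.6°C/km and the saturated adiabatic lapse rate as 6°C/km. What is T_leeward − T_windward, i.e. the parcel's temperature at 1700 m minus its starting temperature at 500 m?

500 → 1700 m (dry, 9.6°C/km): ΔT = -9.6 × 1.2 = -11.52°C → T = -1.92°C
1700 → 3900 m (saturated, 6°C/km): ΔT = -6 × 2.2 = -13.2°C → T = -15.12°C
3900 → 1700 m (dry descent, 9.6°C/km): ΔT = +9.6 × 2.2 = +21.12°C → T = 6°C
Net change vs windward start: 6 − 9.6 = -3.6°C

-3.6°C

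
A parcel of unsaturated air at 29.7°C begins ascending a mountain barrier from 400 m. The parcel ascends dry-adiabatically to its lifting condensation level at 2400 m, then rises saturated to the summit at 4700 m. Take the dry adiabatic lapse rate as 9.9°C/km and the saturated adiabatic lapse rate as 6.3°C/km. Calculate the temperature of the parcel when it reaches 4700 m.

400–2400 m, dry: Δz = 2 km ⇒ ΔT = -19.8°C; T = 9.9°C
2400–4700 m, saturated: Δz = 2.3 km ⇒ ΔT = -14.49°C; T = -4.59°C

-4.59°C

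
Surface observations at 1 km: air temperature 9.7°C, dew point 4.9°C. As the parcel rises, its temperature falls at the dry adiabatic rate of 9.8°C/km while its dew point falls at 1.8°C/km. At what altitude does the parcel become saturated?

T and T_d converge at 9.8 − 1.8 = 8°C per km
Height above start = (9.7 − 4.9) / 8 = 0.6 km
LCL altitude = 1000 m + 600 m = 1600 m

1.6 km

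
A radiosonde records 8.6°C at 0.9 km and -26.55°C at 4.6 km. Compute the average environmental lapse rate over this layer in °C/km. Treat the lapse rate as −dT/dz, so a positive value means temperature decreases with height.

9.5°C/km

Γ = −ΔT/Δz = (8.6 − (-26.55)) / (4600 − 900) m
  = 35.15°C / 3.7 km = 9.5°C/km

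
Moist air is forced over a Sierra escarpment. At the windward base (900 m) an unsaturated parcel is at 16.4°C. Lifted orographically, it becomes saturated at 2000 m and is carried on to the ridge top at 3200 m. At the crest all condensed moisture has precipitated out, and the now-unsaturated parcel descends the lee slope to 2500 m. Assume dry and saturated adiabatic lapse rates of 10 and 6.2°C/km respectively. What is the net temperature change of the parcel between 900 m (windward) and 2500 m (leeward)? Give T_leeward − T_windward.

900 → 2000 m (dry, 10°C/km): ΔT = -10 × 1.1 = -11°C → T = 5.4°C
2000 → 3200 m (saturated, 6.2°C/km): ΔT = -6.2 × 1.2 = -7.44°C → T = -2.04°C
3200 → 2500 m (dry descent, 10°C/km): ΔT = +10 × 0.7 = +7°C → T = 4.96°C
Net change vs windward start: 4.96 − 16.4 = -11.44°C

-11.44°C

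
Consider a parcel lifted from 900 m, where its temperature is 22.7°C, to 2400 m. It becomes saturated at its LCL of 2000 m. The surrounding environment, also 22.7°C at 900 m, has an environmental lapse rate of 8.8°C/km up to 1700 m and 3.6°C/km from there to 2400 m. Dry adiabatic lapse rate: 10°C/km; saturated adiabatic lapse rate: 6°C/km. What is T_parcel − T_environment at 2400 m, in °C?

Parcel:
  Dry to 2000 m: -10 × 1.1 km = -11°C, so T = 11.7°C.
  Saturated to 2400 m: -6 × 0.4 km = -2.4°C, so T = 9.3°C.
Environment:
  Environment, lower layer to 1700 m: -8.8 × 0.8 km = -7.04°C, so T = 15.66°C.
  Environment, upper layer to 2400 m: -3.6 × 0.7 km = -2.52°C, so T = 13.14°C.
T_parcel − T_env = 9.3 − 13.14 = -3.84°C

-3.84°C (parcel cooler than environment)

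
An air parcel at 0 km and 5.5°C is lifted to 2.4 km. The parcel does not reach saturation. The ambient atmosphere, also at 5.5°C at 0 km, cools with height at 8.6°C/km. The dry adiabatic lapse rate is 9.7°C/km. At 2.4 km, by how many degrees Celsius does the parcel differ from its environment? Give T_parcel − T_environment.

Parcel:
  0–2400 m, dry: Δz = 2.4 km ⇒ ΔT = -23.28°C; T = -17.78°C
Environment:
  0–2400 m, environment: Δz = 2.4 km ⇒ ΔT = -20.64°C; T = -15.14°C
T_parcel − T_env = -17.78 − (-15.14) = -2.64°C

-2.64°C (parcel cooler than environment)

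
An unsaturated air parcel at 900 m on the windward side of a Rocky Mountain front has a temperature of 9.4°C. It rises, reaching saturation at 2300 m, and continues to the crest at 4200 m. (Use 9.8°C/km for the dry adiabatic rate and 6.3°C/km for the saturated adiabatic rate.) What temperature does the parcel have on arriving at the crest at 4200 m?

900 → 2300 m (dry, 9.8°C/km): ΔT = -9.8 × 1.4 = -13.72°C → T = -4.32°C
2300 → 4200 m (saturated, 6.3°C/km): ΔT = -6.3 × 1.9 = -11.97°C → T = -16.29°C

-16.29°C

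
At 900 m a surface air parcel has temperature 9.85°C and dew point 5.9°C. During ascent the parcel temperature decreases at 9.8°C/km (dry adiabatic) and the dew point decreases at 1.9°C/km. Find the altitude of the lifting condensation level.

1400 m

T and T_d converge at 9.8 − 1.9 = 7.9°C per km
Height above start = (9.85 − 5.9) / 7.9 = 0.5 km
LCL altitude = 900 m + 500 m = 1400 m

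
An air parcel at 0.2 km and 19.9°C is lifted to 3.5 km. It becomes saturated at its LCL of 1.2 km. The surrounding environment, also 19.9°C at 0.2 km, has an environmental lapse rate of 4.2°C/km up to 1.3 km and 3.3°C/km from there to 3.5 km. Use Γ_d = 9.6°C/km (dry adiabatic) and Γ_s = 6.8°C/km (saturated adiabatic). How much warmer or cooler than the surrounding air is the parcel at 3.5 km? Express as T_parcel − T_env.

Parcel:
  200 → 1200 m (dry, 9.6°C/km): ΔT = -9.6 × 1 = -9.6°C → T = 10.3°C
  1200 → 3500 m (saturated, 6.8°C/km): ΔT = -6.8 × 2.3 = -15.64°C → T = -5.34°C
Environment:
  200 → 1300 m (environment, lower layer, 4.2°C/km): ΔT = -4.2 × 1.1 = -4.62°C → T = 15.28°C
  1300 → 3500 m (environment, upper layer, 3.3°C/km): ΔT = -3.3 × 2.2 = -7.26°C → T = 8.02°C
T_parcel − T_env = -5.34 − 8.02 = -13.36°C

-13.36°C (parcel cooler than environment)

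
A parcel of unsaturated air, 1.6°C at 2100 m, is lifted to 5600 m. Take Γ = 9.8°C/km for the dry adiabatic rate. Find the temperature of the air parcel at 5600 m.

2100–5600 m, dry adiabatic: Δz = 3.5 km ⇒ ΔT = -34.3°C; T = -32.7°C

-32.7°C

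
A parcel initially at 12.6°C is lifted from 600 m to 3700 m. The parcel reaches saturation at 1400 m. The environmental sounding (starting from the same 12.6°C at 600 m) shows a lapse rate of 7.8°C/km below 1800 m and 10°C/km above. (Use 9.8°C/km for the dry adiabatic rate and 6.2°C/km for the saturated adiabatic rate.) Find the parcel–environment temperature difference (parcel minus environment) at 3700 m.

+6.26°C (parcel warmer than environment)

Parcel:
  From 600 m to 1400 m (dry): cools by 9.8 × 0.8 = 7.84°C, giving 4.76°C.
  From 1400 m to 3700 m (saturated): cools by 6.2 × 2.3 = 14.26°C, giving -9.5°C.
Environment:
  From 600 m to 1800 m (environment, lower layer): cools by 7.8 × 1.2 = 9.36°C, giving 3.24°C.
  From 1800 m to 3700 m (environment, upper layer): cools by 10 × 1.9 = 19°C, giving -15.76°C.
T_parcel − T_env = -9.5 − (-15.76) = +6.26°C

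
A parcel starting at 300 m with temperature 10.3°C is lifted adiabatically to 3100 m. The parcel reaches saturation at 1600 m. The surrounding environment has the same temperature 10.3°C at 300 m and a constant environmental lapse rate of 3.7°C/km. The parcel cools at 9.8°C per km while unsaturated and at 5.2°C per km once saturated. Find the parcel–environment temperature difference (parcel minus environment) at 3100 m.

-10.18°C (parcel cooler than environment)

Parcel:
  300 → 1600 m (dry, 9.8°C/km): ΔT = -9.8 × 1.3 = -12.74°C → T = -2.44°C
  1600 → 3100 m (saturated, 5.2°C/km): ΔT = -5.2 × 1.5 = -7.8°C → T = -10.24°C
Environment:
  300 → 3100 m (environment, 3.7°C/km): ΔT = -3.7 × 2.8 = -10.36°C → T = -0.06°C
T_parcel − T_env = -10.24 − (-0.06) = -10.18°C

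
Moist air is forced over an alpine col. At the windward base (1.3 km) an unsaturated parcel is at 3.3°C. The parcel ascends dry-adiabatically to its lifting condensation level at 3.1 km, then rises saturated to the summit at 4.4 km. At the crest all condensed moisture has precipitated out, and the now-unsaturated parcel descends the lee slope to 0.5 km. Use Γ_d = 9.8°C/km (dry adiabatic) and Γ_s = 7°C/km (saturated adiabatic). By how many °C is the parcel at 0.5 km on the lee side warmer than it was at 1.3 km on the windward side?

+11.48°C

From 1300 m to 3100 m (dry): cools by 9.8 × 1.8 = 17.64°C, giving -14.34°C.
From 3100 m to 4400 m (saturated): cools by 7 × 1.3 = 9.1°C, giving -23.44°C.
From 4400 m to 500 m (dry descent): warms by 9.8 × 3.9 = 38.22°C, giving 14.78°C.
Net change vs windward start: 14.78 − 3.3 = +11.48°C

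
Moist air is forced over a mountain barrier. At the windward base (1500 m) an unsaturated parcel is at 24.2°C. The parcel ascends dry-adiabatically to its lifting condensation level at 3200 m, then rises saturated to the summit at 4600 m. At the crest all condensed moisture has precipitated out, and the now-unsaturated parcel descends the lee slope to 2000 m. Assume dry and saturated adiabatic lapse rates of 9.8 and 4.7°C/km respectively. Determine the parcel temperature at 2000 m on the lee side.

26.44°C

1500–3200 m, dry: Δz = 1.7 km ⇒ ΔT = -16.66°C; T = 7.54°C
3200–4600 m, saturated: Δz = 1.4 km ⇒ ΔT = -6.58°C; T = 0.96°C
4600–2000 m, dry descent: Δz = 2.6 km ⇒ ΔT = +25.48°C; T = 26.44°C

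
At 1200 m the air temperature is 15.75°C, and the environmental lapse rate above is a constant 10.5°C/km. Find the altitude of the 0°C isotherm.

Height above start = (15.75 − 0) / 10.5 = 1.5 km
Altitude = 1200 m + 1500 m = 2700 m

2700 m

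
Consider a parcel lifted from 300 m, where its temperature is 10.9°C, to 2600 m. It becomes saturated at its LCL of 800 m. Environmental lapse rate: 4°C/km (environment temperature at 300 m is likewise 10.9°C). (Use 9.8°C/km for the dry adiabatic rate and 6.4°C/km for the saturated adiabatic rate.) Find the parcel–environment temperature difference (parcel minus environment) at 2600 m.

Parcel:
  From 300 m to 800 m (dry): cools by 9.8 × 0.5 = 4.9°C, giving 6°C.
  From 800 m to 2600 m (saturated): cools by 6.4 × 1.8 = 11.52°C, giving -5.52°C.
Environment:
  From 300 m to 2600 m (environment): cools by 4 × 2.3 = 9.2°C, giving 1.7°C.
T_parcel − T_env = -5.52 − 1.7 = -7.22°C

-7.22°C (parcel cooler than environment)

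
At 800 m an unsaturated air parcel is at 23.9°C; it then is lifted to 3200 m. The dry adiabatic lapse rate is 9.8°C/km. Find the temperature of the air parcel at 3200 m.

Dry adiabatic to 3200 m: -9.8 × 2.4 km = -23.52°C, so T = 0.38°C.

0.38°C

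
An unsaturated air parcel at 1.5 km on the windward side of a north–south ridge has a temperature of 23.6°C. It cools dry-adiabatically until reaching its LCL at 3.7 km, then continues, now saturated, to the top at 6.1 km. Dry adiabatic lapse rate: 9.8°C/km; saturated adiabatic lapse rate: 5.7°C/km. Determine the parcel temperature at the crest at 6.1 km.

-11.64°C

1500 → 3700 m (dry, 9.8°C/km): ΔT = -9.8 × 2.2 = -21.56°C → T = 2.04°C
3700 → 6100 m (saturated, 5.7°C/km): ΔT = -5.7 × 2.4 = -13.68°C → T = -11.64°C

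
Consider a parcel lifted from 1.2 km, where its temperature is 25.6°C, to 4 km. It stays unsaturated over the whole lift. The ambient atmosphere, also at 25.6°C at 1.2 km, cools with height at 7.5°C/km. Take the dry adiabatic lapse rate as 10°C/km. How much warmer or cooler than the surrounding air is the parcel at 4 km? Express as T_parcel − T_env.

Parcel:
  1200–4000 m, dry: Δz = 2.8 km ⇒ ΔT = -28°C; T = -2.4°C
Environment:
  1200–4000 m, environment: Δz = 2.8 km ⇒ ΔT = -21°C; T = 4.6°C
T_parcel − T_env = -2.4 − 4.6 = -7°C

-7°C (parcel cooler than environment)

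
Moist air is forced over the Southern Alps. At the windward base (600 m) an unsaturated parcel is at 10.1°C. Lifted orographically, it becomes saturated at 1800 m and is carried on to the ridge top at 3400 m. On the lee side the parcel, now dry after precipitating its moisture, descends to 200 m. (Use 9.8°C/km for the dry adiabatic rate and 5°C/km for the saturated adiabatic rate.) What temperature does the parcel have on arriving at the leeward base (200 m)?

600–1800 m, dry: Δz = 1.2 km ⇒ ΔT = -11.76°C; T = -1.66°C
1800–3400 m, saturated: Δz = 1.6 km ⇒ ΔT = -8°C; T = -9.66°C
3400–200 m, dry descent: Δz = 3.2 km ⇒ ΔT = +31.36°C; T = 21.7°C

21.7°C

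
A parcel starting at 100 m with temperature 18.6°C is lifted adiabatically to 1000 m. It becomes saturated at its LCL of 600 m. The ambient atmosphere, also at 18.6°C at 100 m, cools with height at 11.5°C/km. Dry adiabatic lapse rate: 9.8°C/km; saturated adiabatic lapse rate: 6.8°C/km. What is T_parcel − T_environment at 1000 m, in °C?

Parcel:
  100 → 600 m (dry, 9.8°C/km): ΔT = -9.8 × 0.5 = -4.9°C → T = 13.7°C
  600 → 1000 m (saturated, 6.8°C/km): ΔT = -6.8 × 0.4 = -2.72°C → T = 10.98°C
Environment:
  100 → 1000 m (environment, 11.5°C/km): ΔT = -11.5 × 0.9 = -10.35°C → T = 8.25°C
T_parcel − T_env = 10.98 − 8.25 = +2.73°C

+2.73°C (parcel warmer than environment)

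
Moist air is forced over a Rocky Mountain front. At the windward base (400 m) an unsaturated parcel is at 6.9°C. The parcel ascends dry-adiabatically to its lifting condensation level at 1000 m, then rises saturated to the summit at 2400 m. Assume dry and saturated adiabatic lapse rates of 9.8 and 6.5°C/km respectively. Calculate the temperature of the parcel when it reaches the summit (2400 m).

-8.08°C

400 → 1000 m (dry, 9.8°C/km): ΔT = -9.8 × 0.6 = -5.88°C → T = 1.02°C
1000 → 2400 m (saturated, 6.5°C/km): ΔT = -6.5 × 1.4 = -9.1°C → T = -8.08°C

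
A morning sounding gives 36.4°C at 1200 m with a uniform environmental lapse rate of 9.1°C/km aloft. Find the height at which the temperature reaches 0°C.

Height above start = (36.4 − 0) / 9.1 = 4 km
Altitude = 1200 m + 4000 m = 5200 m

5200 m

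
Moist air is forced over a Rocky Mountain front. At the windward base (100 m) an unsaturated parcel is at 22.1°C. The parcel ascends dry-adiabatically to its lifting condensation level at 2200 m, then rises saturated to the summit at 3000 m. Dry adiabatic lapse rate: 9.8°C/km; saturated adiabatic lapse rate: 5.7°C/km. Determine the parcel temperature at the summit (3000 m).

From 100 m to 2200 m (dry): cools by 9.8 × 2.1 = 20.58°C, giving 1.52°C.
From 2200 m to 3000 m (saturated): cools by 5.7 × 0.8 = 4.56°C, giving -3.04°C.

-3.04°C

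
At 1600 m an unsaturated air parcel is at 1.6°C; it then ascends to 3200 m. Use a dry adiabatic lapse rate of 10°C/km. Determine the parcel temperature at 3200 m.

From 1600 m to 3200 m (dry adiabatic): cools by 10 × 1.6 = 16°C, giving -14.4°C.

-14.4°C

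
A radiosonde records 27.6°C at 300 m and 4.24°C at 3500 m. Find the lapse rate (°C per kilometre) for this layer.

7.3°C/km

Γ = −ΔT/Δz = (27.6 − 4.24) / (3500 − 300) m
  = 23.36°C / 3.2 km = 7.3°C/km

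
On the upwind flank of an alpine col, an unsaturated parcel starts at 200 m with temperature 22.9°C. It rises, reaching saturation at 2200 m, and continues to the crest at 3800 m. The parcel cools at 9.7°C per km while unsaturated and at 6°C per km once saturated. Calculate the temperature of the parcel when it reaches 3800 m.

200–2200 m, dry: Δz = 2 km ⇒ ΔT = -19.4°C; T = 3.5°C
2200–3800 m, saturated: Δz = 1.6 km ⇒ ΔT = -9.6°C; T = -6.1°C

-6.1°C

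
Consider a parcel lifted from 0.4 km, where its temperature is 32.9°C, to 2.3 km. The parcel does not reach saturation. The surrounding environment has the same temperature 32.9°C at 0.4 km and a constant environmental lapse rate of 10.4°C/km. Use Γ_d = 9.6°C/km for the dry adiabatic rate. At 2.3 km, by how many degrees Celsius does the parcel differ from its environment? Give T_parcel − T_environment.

+1.52°C (parcel warmer than environment)

Parcel:
  400–2300 m, dry: Δz = 1.9 km ⇒ ΔT = -18.24°C; T = 14.66°C
Environment:
  400–2300 m, environment: Δz = 1.9 km ⇒ ΔT = -19.76°C; T = 13.14°C
T_parcel − T_env = 14.66 − 13.14 = +1.52°C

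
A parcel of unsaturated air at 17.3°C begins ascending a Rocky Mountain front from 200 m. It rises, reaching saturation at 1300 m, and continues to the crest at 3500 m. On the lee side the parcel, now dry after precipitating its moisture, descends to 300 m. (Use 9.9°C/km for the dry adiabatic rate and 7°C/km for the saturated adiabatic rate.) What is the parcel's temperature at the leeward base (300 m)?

Dry to 1300 m: -9.9 × 1.1 km = -10.89°C, so T = 6.41°C.
Saturated to 3500 m: -7 × 2.2 km = -15.4°C, so T = -8.99°C.
Dry descent to 300 m: +9.9 × 3.2 km = +31.68°C, so T = 22.69°C.

22.69°C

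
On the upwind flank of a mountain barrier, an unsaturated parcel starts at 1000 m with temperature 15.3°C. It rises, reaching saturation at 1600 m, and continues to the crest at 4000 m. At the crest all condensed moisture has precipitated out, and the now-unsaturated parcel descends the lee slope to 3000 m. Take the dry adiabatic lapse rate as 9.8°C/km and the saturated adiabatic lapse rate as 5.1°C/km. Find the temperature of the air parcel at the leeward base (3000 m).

1000–1600 m, dry: Δz = 0.6 km ⇒ ΔT = -5.88°C; T = 9.42°C
1600–4000 m, saturated: Δz = 2.4 km ⇒ ΔT = -12.24°C; T = -2.82°C
4000–3000 m, dry descent: Δz = 1 km ⇒ ΔT = +9.8°C; T = 6.98°C

6.98°C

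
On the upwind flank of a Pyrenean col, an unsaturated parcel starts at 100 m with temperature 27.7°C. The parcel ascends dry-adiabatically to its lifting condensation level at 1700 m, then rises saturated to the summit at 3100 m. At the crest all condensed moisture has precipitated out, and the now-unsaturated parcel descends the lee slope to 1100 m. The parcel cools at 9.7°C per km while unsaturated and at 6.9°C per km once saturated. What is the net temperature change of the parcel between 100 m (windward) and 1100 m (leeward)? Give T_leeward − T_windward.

-5.78°C

100 → 1700 m (dry, 9.7°C/km): ΔT = -9.7 × 1.6 = -15.52°C → T = 12.18°C
1700 → 3100 m (saturated, 6.9°C/km): ΔT = -6.9 × 1.4 = -9.66°C → T = 2.52°C
3100 → 1100 m (dry descent, 9.7°C/km): ΔT = +9.7 × 2 = +19.4°C → T = 21.92°C
Net change vs windward start: 21.92 − 27.7 = -5.78°C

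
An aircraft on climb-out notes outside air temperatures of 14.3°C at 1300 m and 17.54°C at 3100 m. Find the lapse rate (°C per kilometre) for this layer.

-1.8°C/km

Γ = −ΔT/Δz = (14.3 − 17.54) / (3100 − 1300) m
  = -3.24°C / 1.8 km = -1.8°C/km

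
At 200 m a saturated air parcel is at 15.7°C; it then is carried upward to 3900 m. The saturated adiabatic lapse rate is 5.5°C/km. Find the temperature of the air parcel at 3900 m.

-4.65°C

200–3900 m, saturated adiabatic: Δz = 3.7 km ⇒ ΔT = -20.35°C; T = -4.65°C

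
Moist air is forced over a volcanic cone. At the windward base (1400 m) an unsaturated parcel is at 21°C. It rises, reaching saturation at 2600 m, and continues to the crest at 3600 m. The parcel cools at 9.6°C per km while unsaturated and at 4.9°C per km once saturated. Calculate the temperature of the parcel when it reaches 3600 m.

1400–2600 m, dry: Δz = 1.2 km ⇒ ΔT = -11.52°C; T = 9.48°C
2600–3600 m, saturated: Δz = 1 km ⇒ ΔT = -4.9°C; T = 4.58°C

4.58°C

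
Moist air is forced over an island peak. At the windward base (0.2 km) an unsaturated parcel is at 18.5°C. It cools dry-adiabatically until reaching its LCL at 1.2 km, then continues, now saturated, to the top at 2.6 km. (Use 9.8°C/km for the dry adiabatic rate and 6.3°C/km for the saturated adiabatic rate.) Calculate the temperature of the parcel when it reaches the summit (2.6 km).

Dry to 1200 m: -9.8 × 1 km = -9.8°C, so T = 8.7°C.
Saturated to 2600 m: -6.3 × 1.4 km = -8.82°C, so T = -0.12°C.

-0.12°C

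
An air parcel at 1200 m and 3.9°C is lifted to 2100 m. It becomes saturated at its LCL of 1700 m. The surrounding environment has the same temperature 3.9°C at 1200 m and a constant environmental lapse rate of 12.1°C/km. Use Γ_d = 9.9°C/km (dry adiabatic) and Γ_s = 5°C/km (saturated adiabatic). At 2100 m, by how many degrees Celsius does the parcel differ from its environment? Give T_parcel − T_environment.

Parcel:
  From 1200 m to 1700 m (dry): cools by 9.9 × 0.5 = 4.95°C, giving -1.05°C.
  From 1700 m to 2100 m (saturated): cools by 5 × 0.4 = 2°C, giving -3.05°C.
Environment:
  From 1200 m to 2100 m (environment): cools by 12.1 × 0.9 = 10.89°C, giving -6.99°C.
T_parcel − T_env = -3.05 − (-6.99) = +3.94°C

+3.94°C (parcel warmer than environment)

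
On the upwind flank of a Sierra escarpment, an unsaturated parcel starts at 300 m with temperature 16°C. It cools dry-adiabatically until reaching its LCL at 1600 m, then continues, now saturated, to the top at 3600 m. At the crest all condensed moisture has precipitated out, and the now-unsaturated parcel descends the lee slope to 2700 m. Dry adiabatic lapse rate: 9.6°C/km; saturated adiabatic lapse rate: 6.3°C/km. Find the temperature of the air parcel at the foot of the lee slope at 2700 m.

-0.44°C

300 → 1600 m (dry, 9.6°C/km): ΔT = -9.6 × 1.3 = -12.48°C → T = 3.52°C
1600 → 3600 m (saturated, 6.3°C/km): ΔT = -6.3 × 2 = -12.6°C → T = -9.08°C
3600 → 2700 m (dry descent, 9.6°C/km): ΔT = +9.6 × 0.9 = +8.64°C → T = -0.44°C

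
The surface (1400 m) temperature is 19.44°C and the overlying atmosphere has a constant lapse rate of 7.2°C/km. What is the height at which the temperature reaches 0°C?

4100 m

Height above start = (19.44 − 0) / 7.2 = 2.7 km
Altitude = 1400 m + 2700 m = 4100 m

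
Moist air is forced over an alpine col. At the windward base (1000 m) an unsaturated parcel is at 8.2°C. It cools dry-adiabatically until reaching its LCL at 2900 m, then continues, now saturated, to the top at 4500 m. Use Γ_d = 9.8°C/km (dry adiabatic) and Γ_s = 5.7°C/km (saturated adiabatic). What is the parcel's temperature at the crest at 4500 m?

From 1000 m to 2900 m (dry): cools by 9.8 × 1.9 = 18.62°C, giving -10.42°C.
From 2900 m to 4500 m (saturated): cools by 5.7 × 1.6 = 9.12°C, giving -19.54°C.

-19.54°C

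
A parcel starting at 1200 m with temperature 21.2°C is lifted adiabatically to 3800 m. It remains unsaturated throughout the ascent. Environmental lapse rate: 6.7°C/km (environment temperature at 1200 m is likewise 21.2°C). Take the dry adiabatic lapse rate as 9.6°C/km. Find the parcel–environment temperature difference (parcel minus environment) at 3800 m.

Parcel:
  1200 → 3800 m (dry, 9.6°C/km): ΔT = -9.6 × 2.6 = -24.96°C → T = -3.76°C
Environment:
  1200 → 3800 m (environment, 6.7°C/km): ΔT = -6.7 × 2.6 = -17.42°C → T = 3.78°C
T_parcel − T_env = -3.76 − 3.78 = -7.54°C

-7.54°C (parcel cooler than environment)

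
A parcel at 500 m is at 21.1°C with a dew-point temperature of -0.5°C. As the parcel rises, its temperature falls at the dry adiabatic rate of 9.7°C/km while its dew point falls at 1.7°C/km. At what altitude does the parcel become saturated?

T and T_d converge at 9.7 − 1.7 = 8°C per km
Height above start = (21.1 − (-0.5)) / 8 = 2.7 km
LCL altitude = 500 m + 2700 m = 3200 m

3200 m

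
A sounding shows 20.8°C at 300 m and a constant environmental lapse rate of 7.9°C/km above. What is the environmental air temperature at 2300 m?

Environmental to 2300 m: -7.9 × 2 km = -15.8°C, so T = 5°C.

5°C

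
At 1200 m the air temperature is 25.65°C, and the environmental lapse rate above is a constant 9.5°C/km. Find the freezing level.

Height above start = (25.65 − 0) / 9.5 = 2.7 km
Altitude = 1200 m + 2700 m = 3900 m

3900 m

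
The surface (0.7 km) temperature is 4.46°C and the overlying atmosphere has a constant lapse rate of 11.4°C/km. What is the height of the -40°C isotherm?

4.6 km

Height above start = (4.46 − (-40)) / 11.4 = 3.9 km
Altitude = 700 m + 3900 m = 4600 m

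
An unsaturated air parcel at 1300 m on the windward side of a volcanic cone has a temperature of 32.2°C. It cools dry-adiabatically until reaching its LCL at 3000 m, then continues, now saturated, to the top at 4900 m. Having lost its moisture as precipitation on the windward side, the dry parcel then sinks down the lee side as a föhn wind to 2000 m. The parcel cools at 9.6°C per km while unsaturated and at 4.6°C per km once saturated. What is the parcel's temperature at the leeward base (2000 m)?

34.98°C

1300 → 3000 m (dry, 9.6°C/km): ΔT = -9.6 × 1.7 = -16.32°C → T = 15.88°C
3000 → 4900 m (saturated, 4.6°C/km): ΔT = -4.6 × 1.9 = -8.74°C → T = 7.14°C
4900 → 2000 m (dry descent, 9.6°C/km): ΔT = +9.6 × 2.9 = +27.84°C → T = 34.98°C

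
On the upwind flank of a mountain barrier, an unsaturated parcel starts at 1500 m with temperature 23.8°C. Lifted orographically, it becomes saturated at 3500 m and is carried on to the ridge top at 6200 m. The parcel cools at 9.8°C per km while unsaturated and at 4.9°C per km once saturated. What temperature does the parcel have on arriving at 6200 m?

-9.03°C

1500–3500 m, dry: Δz = 2 km ⇒ ΔT = -19.6°C; T = 4.2°C
3500–6200 m, saturated: Δz = 2.7 km ⇒ ΔT = -13.23°C; T = -9.03°C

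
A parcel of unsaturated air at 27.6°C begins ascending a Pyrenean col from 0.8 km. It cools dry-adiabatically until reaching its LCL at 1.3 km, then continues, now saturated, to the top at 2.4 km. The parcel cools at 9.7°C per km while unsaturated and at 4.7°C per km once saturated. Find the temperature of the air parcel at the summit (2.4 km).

800–1300 m, dry: Δz = 0.5 km ⇒ ΔT = -4.85°C; T = 22.75°C
1300–2400 m, saturated: Δz = 1.1 km ⇒ ΔT = -5.17°C; T = 17.58°C

17.58°C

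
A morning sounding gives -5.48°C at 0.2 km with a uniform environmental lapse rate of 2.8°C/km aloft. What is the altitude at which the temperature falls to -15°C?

Height above start = (-5.48 − (-15)) / 2.8 = 3.4 km
Altitude = 200 m + 3400 m = 3600 m

3.6 km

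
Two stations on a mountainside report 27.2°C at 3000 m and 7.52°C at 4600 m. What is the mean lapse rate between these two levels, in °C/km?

12.3°C/km

Γ = −ΔT/Δz = (27.2 − 7.52) / (4600 − 3000) m
  = 19.68°C / 1.6 km = 12.3°C/km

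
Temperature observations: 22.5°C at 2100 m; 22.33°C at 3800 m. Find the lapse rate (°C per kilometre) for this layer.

0.1°C/km

Γ = −ΔT/Δz = (22.5 − 22.33) / (3800 − 2100) m
  = 0.17°C / 1.7 km = 0.1°C/km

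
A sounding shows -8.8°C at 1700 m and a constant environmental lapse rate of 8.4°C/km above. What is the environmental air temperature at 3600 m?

-24.76°C

Environmental to 3600 m: -8.4 × 1.9 km = -15.96°C, so T = -24.76°C.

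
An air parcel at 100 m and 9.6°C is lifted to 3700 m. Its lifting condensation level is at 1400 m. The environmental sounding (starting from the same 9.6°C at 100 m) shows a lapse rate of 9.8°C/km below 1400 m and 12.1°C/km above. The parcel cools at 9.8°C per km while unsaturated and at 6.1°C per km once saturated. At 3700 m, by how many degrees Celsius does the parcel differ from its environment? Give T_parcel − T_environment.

Parcel:
  From 100 m to 1400 m (dry): cools by 9.8 × 1.3 = 12.74°C, giving -3.14°C.
  From 1400 m to 3700 m (saturated): cools by 6.1 × 2.3 = 14.03°C, giving -17.17°C.
Environment:
  From 100 m to 1400 m (environment, lower layer): cools by 9.8 × 1.3 = 12.74°C, giving -3.14°C.
  From 1400 m to 3700 m (environment, upper layer): cools by 12.1 × 2.3 = 27.83°C, giving -30.97°C.
T_parcel − T_env = -17.17 − (-30.97) = +13.8°C

+13.8°C (parcel warmer than environment)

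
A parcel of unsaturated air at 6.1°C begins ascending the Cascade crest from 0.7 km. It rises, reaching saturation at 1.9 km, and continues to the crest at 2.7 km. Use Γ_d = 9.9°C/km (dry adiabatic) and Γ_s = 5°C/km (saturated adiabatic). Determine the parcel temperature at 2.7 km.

-9.78°C

From 700 m to 1900 m (dry): cools by 9.9 × 1.2 = 11.88°C, giving -5.78°C.
From 1900 m to 2700 m (saturated): cools by 5 × 0.8 = 4°C, giving -9.78°C.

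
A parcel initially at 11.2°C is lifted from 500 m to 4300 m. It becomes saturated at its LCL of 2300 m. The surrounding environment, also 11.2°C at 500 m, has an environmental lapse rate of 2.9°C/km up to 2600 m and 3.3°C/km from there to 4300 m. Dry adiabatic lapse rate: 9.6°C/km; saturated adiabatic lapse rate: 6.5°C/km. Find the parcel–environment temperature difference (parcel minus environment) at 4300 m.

-18.58°C (parcel cooler than environment)

Parcel:
  500 → 2300 m (dry, 9.6°C/km): ΔT = -9.6 × 1.8 = -17.28°C → T = -6.08°C
  2300 → 4300 m (saturated, 6.5°C/km): ΔT = -6.5 × 2 = -13°C → T = -19.08°C
Environment:
  500 → 2600 m (environment, lower layer, 2.9°C/km): ΔT = -2.9 × 2.1 = -6.09°C → T = 5.11°C
  2600 → 4300 m (environment, upper layer, 3.3°C/km): ΔT = -3.3 × 1.7 = -5.61°C → T = -0.5°C
T_parcel − T_env = -19.08 − (-0.5) = -18.58°C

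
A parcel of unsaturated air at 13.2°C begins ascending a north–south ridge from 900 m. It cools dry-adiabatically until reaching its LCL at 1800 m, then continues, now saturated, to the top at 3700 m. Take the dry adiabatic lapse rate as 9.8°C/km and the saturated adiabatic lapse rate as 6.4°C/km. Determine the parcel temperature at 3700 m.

-7.78°C

900–1800 m, dry: Δz = 0.9 km ⇒ ΔT = -8.82°C; T = 4.38°C
1800–3700 m, saturated: Δz = 1.9 km ⇒ ΔT = -12.16°C; T = -7.78°C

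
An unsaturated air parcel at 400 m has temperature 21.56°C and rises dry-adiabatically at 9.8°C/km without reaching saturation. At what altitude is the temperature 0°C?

2600 m

Height above start = (21.56 − 0) / 9.8 = 2.2 km
Altitude = 400 m + 2200 m = 2600 m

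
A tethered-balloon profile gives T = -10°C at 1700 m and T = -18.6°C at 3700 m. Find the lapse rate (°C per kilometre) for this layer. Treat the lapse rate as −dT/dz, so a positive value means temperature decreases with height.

Γ = −ΔT/Δz = (-10 − (-18.6)) / (3700 − 1700) m
  = 8.6°C / 2 km = 4.3°C/km

4.3°C/km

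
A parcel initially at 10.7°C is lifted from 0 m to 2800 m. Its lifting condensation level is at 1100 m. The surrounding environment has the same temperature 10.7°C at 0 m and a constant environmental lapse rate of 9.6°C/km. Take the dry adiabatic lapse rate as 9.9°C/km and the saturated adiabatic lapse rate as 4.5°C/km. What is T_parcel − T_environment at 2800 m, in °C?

+8.34°C (parcel warmer than environment)

Parcel:
  From 0 m to 1100 m (dry): cools by 9.9 × 1.1 = 10.89°C, giving -0.19°C.
  From 1100 m to 2800 m (saturated): cools by 4.5 × 1.7 = 7.65°C, giving -7.84°C.
Environment:
  From 0 m to 2800 m (environment): cools by 9.6 × 2.8 = 26.88°C, giving -16.18°C.
T_parcel − T_env = -7.84 − (-16.18) = +8.34°C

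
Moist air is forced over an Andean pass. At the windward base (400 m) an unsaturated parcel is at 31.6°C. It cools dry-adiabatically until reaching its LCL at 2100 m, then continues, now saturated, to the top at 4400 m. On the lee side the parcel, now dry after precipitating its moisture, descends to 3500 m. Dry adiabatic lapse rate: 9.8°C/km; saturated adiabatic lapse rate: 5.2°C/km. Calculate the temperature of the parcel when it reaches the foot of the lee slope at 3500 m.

11.8°C

From 400 m to 2100 m (dry): cools by 9.8 × 1.7 = 16.66°C, giving 14.94°C.
From 2100 m to 4400 m (saturated): cools by 5.2 × 2.3 = 11.96°C, giving 2.98°C.
From 4400 m to 3500 m (dry descent): warms by 9.8 × 0.9 = 8.82°C, giving 11.8°C.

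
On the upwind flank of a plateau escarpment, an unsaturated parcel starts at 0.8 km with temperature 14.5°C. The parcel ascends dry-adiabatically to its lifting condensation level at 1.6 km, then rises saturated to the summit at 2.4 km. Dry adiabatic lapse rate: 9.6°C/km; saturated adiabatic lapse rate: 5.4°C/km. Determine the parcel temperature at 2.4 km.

800–1600 m, dry: Δz = 0.8 km ⇒ ΔT = -7.68°C; T = 6.82°C
1600–2400 m, saturated: Δz = 0.8 km ⇒ ΔT = -4.32°C; T = 2.5°C

2.5°C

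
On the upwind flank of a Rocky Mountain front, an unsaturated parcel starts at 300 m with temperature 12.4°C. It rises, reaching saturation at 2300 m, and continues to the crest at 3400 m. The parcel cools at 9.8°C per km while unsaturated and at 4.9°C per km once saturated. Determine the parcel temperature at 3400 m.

Dry to 2300 m: -9.8 × 2 km = -19.6°C, so T = -7.2°C.
Saturated to 3400 m: -4.9 × 1.1 km = -5.39°C, so T = -12.59°C.

-12.59°C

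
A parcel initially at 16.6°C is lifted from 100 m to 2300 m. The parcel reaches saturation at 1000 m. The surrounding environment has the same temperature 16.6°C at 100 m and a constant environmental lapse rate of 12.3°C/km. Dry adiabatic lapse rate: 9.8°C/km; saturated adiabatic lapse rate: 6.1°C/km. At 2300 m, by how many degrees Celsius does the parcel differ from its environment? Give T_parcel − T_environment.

+10.31°C (parcel warmer than environment)

Parcel:
  100 → 1000 m (dry, 9.8°C/km): ΔT = -9.8 × 0.9 = -8.82°C → T = 7.78°C
  1000 → 2300 m (saturated, 6.1°C/km): ΔT = -6.1 × 1.3 = -7.93°C → T = -0.15°C
Environment:
  100 → 2300 m (environment, 12.3°C/km): ΔT = -12.3 × 2.2 = -27.06°C → T = -10.46°C
T_parcel − T_env = -0.15 − (-10.46) = +10.31°C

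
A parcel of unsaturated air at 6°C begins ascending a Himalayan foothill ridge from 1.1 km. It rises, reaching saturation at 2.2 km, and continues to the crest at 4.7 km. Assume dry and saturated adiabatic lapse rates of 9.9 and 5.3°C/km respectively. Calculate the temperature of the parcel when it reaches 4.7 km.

-18.14°C

Dry to 2200 m: -9.9 × 1.1 km = -10.89°C, so T = -4.89°C.
Saturated to 4700 m: -5.3 × 2.5 km = -13.25°C, so T = -18.14°C.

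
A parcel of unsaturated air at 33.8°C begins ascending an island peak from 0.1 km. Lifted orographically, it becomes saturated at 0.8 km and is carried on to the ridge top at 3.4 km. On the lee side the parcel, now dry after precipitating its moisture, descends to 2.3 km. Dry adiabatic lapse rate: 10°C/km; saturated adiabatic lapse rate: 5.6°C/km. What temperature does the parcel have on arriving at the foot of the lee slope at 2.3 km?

23.24°C

Dry to 800 m: -10 × 0.7 km = -7°C, so T = 26.8°C.
Saturated to 3400 m: -5.6 × 2.6 km = -14.56°C, so T = 12.24°C.
Dry descent to 2300 m: +10 × 1.1 km = +11°C, so T = 23.24°C.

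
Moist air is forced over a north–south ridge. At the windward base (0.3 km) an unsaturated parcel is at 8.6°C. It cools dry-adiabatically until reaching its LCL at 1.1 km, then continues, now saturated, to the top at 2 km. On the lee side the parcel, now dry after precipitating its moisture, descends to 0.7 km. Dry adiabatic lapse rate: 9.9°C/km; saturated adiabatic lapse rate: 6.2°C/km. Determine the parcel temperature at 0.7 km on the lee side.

7.97°C

300 → 1100 m (dry, 9.9°C/km): ΔT = -9.9 × 0.8 = -7.92°C → T = 0.68°C
1100 → 2000 m (saturated, 6.2°C/km): ΔT = -6.2 × 0.9 = -5.58°C → T = -4.9°C
2000 → 700 m (dry descent, 9.9°C/km): ΔT = +9.9 × 1.3 = +12.87°C → T = 7.97°C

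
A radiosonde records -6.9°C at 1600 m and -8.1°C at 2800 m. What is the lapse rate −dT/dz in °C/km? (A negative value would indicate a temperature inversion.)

1°C/km

Γ = −ΔT/Δz = (-6.9 − (-8.1)) / (2800 − 1600) m
  = 1.2°C / 1.2 km = 1°C/km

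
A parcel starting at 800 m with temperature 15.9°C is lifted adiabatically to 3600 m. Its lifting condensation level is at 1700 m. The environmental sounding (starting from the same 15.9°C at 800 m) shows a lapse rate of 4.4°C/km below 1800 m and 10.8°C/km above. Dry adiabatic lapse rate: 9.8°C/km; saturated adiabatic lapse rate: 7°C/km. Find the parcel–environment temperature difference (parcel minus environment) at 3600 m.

+1.72°C (parcel warmer than environment)

Parcel:
  From 800 m to 1700 m (dry): cools by 9.8 × 0.9 = 8.82°C, giving 7.08°C.
  From 1700 m to 3600 m (saturated): cools by 7 × 1.9 = 13.3°C, giving -6.22°C.
Environment:
  From 800 m to 1800 m (environment, lower layer): cools by 4.4 × 1 = 4.4°C, giving 11.5°C.
  From 1800 m to 3600 m (environment, upper layer): cools by 10.8 × 1.8 = 19.44°C, giving -7.94°C.
T_parcel − T_env = -6.22 − (-7.94) = +1.72°C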